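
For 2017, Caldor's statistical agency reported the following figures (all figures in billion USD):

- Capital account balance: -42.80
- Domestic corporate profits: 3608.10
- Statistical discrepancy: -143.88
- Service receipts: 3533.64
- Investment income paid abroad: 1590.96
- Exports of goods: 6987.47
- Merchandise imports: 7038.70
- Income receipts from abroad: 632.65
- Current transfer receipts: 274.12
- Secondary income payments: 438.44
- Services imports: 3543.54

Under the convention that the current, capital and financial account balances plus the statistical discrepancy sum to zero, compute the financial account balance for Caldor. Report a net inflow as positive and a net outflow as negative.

1370.44

Goods balance = 6987.47 - 7038.70 = -51.23
Services balance = 3533.64 - 3543.54 = -9.90
Trade balance (goods + services) = -51.23 + (-9.90) = -61.13
Net primary income = 632.65 - 1590.96 = -958.31
Net secondary income = 274.12 - 438.44 = -164.32
Current account = -61.13 + (-958.31) + (-164.32) = -1183.76
Financial account = -(-1183.76 + (-42.80) + (-143.88)) = 1370.44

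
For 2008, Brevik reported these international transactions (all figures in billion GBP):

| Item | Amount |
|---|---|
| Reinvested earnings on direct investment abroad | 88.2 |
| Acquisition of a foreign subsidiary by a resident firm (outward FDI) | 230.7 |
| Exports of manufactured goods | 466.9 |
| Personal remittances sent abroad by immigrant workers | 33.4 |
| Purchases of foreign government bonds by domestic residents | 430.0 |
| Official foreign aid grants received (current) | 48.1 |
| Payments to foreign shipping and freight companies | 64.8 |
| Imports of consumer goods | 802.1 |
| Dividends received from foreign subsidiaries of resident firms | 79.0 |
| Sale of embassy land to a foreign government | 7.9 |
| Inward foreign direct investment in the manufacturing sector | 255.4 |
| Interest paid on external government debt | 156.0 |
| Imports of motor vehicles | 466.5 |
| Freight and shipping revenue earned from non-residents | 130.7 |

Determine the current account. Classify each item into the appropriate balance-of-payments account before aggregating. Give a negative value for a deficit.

-709.9

Goods: -802.1 - 466.5 + 466.9 = -801.7
Services: -64.8 + 130.7 = 65.9
Primary income: -156.0 + 79.0 + 88.2 = 11.2
Secondary income: 48.1 - 33.4 = 14.7
Current account = (-801.7) + 65.9 + 11.2 + 14.7 = -709.9
(Excluded from the current account — financial account: acquisition of a foreign subsidiary by a resident firm (outward FDI) 230.7, purchases of foreign government bonds by domestic residents 430.0, inward foreign direct investment in the manufacturing sector 255.4; capital account: sale of embassy land to a foreign government 7.9.)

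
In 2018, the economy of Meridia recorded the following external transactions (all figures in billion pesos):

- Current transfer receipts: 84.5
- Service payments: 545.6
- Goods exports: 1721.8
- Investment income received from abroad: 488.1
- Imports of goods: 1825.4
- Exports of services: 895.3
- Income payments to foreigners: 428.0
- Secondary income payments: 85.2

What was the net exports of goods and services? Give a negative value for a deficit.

Goods balance = 1721.8 - 1825.4 = -103.6
Services balance = 895.3 - 545.6 = 349.7
Trade balance (goods + services) = -103.6 + 349.7 = 246.1

246.1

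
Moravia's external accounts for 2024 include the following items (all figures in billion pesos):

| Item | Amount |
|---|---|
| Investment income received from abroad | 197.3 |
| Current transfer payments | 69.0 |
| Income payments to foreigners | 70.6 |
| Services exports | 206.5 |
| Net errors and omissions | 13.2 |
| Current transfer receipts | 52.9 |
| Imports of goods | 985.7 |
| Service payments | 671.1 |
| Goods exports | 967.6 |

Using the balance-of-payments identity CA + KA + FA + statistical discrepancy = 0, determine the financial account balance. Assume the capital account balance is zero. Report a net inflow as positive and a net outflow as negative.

Goods balance = 967.6 - 985.7 = -18.1
Services balance = 206.5 - 671.1 = -464.6
Trade balance (goods + services) = -18.1 + (-464.6) = -482.7
Net primary income = 197.3 - 70.6 = 126.7
Net secondary income = 52.9 - 69.0 = -16.1
Current account = -482.7 + 126.7 + (-16.1) = -372.1
Financial account = -(-372.1 + 13.2) = 358.9

358.9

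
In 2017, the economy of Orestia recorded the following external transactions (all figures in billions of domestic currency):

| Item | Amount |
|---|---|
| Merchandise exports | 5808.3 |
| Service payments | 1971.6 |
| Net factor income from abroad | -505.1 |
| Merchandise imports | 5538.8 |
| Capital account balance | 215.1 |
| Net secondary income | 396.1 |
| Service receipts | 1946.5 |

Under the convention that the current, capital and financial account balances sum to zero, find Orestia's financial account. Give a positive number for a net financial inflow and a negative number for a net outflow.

Goods balance = 5808.3 - 5538.8 = 269.5
Services balance = 1946.5 - 1971.6 = -25.1
Trade balance (goods + services) = 269.5 + (-25.1) = 244.4
Net primary income = -505.1
Net secondary income = 396.1
Current account = 244.4 + (-505.1) + 396.1 = 135.4
Financial account = -(135.4 + 215.1) = -350.5

-350.5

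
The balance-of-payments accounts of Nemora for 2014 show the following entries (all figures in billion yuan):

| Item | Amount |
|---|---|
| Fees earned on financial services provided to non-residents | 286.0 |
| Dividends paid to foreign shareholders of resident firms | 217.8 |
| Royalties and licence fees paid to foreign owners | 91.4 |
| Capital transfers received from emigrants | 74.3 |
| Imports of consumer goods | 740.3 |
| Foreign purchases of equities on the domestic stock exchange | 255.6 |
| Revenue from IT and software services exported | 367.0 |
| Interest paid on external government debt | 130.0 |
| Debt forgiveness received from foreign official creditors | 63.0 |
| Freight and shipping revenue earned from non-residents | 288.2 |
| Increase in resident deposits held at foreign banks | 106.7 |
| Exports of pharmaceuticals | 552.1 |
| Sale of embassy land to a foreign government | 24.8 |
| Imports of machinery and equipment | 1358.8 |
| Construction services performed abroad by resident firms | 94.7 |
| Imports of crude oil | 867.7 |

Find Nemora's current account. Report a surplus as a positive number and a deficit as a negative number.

Goods: 552.1 - 740.3 - 867.7 - 1358.8 = -2414.7
Services: 94.7 + 367.0 + 288.2 + 286.0 - 91.4 = 944.5
Primary income: -217.8 - 130.0 = -347.8
Current account = (-2414.7) + 944.5 + (-347.8) = -1818.0
(Excluded from the current account — capital account: capital transfers received from emigrants 74.3, debt forgiveness received from foreign official creditors 63.0, sale of embassy land to a foreign government 24.8; financial account: foreign purchases of equities on the domestic stock exchange 255.6, increase in resident deposits held at foreign banks 106.7.)

-1818.0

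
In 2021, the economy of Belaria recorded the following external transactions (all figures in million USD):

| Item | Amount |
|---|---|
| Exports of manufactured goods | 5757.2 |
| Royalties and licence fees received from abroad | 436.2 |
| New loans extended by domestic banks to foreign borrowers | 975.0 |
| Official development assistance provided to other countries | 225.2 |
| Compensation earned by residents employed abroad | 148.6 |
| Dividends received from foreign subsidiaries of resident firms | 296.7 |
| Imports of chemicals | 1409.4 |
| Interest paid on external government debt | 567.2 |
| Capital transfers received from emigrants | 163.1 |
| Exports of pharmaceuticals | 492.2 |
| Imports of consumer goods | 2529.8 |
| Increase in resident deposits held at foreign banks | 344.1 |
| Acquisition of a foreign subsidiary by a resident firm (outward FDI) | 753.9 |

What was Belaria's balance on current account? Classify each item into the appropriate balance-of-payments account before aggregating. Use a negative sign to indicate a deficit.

Goods: 492.2 - 1409.4 - 2529.8 + 5757.2 = 2310.2
Services: 436.2
Primary income: 148.6 - 567.2 + 296.7 = -121.9
Secondary income: -225.2
Current account = 2310.2 + 436.2 + (-121.9) + (-225.2) = 2399.3
(Excluded from the current account — financial account: new loans extended by domestic banks to foreign borrowers 975.0, increase in resident deposits held at foreign banks 344.1, acquisition of a foreign subsidiary by a resident firm (outward FDI) 753.9; capital account: capital transfers received from emigrants 163.1.)

2399.3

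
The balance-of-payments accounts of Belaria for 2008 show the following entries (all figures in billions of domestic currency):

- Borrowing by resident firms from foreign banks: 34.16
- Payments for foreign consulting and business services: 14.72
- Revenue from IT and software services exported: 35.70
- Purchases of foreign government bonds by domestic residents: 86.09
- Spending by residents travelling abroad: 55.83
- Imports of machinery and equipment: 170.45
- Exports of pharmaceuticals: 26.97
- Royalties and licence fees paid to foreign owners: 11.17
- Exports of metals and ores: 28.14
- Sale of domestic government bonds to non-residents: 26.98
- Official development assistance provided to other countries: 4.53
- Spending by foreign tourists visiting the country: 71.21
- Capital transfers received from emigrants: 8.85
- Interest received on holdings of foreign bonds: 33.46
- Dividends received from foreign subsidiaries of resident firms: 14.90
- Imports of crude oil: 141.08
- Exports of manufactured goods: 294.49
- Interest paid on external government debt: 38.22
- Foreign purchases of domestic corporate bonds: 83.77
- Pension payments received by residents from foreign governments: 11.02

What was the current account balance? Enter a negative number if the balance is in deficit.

79.89

Goods: -141.08 - 170.45 + 294.49 + 28.14 + 26.97 = 38.07
Services: -14.72 + 71.21 - 11.17 - 55.83 + 35.70 = 25.19
Primary income: -38.22 + 33.46 + 14.90 = 10.14
Secondary income: 11.02 - 4.53 = 6.49
Current account = 38.07 + 25.19 + 10.14 + 6.49 = 79.89
(Excluded from the current account — financial account: borrowing by resident firms from foreign banks 34.16, purchases of foreign government bonds by domestic residents 86.09, sale of domestic government bonds to non-residents 26.98, foreign purchases of domestic corporate bonds 83.77; capital account: capital transfers received from emigrants 8.85.)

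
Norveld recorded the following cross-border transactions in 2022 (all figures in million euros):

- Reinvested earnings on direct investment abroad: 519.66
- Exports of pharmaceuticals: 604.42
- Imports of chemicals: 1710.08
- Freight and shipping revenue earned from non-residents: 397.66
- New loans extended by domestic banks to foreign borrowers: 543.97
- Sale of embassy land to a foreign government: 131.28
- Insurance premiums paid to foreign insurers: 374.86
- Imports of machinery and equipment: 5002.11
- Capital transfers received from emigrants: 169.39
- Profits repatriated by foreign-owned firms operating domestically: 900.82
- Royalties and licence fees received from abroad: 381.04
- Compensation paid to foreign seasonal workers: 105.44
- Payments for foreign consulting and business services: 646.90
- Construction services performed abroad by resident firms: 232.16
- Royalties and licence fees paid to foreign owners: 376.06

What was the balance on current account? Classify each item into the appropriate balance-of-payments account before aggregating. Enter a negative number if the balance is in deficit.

-6981.33

Goods: 604.42 - 1710.08 - 5002.11 = -6107.77
Services: -376.06 - 646.90 - 374.86 + 397.66 + 232.16 + 381.04 = -386.96
Primary income: -105.44 + 519.66 - 900.82 = -486.60
Current account = (-6107.77) + (-386.96) + (-486.60) = -6981.33
(Excluded from the current account — financial account: new loans extended by domestic banks to foreign borrowers 543.97; capital account: sale of embassy land to a foreign government 131.28, capital transfers received from emigrants 169.39.)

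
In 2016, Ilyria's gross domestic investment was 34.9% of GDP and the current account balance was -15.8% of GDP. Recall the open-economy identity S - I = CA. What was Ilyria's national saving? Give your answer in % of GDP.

19.1

S = I + CA = 34.9 + (-15.8) = 19.1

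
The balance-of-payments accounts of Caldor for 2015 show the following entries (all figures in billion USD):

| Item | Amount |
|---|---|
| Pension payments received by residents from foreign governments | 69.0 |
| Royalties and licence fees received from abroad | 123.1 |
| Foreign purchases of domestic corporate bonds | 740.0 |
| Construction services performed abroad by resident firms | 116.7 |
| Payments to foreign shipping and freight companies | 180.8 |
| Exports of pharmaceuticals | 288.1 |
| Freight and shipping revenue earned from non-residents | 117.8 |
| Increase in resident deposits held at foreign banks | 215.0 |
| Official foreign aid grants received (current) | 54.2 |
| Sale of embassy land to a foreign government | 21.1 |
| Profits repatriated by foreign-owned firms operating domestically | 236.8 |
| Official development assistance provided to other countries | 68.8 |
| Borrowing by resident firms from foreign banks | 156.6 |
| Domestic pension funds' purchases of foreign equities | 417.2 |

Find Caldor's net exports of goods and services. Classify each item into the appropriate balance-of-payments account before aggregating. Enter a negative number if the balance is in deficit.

464.9

Goods: 288.1
Services: 116.7 + 123.1 + 117.8 - 180.8 = 176.8
Trade balance = 288.1 + 176.8 = 464.9
(Excluded from the trade balance — secondary income: pension payments received by residents from foreign governments 69.0, official foreign aid grants received (current) 54.2, official development assistance provided to other countries 68.8; financial account: foreign purchases of domestic corporate bonds 740.0, increase in resident deposits held at foreign banks 215.0, borrowing by resident firms from foreign banks 156.6, domestic pension funds' purchases of foreign equities 417.2; capital account: sale of embassy land to a foreign government 21.1; primary income: profits repatriated by foreign-owned firms operating domestically 236.8.)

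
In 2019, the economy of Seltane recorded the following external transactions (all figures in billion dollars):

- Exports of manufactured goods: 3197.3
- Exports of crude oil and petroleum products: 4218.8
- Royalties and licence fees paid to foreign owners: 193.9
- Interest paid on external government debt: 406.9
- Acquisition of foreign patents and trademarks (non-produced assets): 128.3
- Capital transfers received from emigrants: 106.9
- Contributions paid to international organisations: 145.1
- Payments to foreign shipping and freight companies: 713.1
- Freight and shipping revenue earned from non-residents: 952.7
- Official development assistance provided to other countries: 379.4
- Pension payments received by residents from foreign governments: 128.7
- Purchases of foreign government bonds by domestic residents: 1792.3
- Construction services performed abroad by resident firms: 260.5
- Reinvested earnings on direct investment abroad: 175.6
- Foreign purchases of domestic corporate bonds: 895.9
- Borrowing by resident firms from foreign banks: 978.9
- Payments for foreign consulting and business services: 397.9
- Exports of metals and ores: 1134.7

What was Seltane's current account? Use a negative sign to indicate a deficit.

7832.0

Goods: 4218.8 + 3197.3 + 1134.7 = 8550.8
Services: 260.5 - 193.9 + 952.7 - 397.9 - 713.1 = -91.7
Primary income: 175.6 - 406.9 = -231.3
Secondary income: -145.1 - 379.4 + 128.7 = -395.8
Current account = 8550.8 + (-91.7) + (-231.3) + (-395.8) = 7832.0
(Excluded from the current account — capital account: acquisition of foreign patents and trademarks (non-produced assets) 128.3, capital transfers received from emigrants 106.9; financial account: purchases of foreign government bonds by domestic residents 1792.3, foreign purchases of domestic corporate bonds 895.9, borrowing by resident firms from foreign banks 978.9.)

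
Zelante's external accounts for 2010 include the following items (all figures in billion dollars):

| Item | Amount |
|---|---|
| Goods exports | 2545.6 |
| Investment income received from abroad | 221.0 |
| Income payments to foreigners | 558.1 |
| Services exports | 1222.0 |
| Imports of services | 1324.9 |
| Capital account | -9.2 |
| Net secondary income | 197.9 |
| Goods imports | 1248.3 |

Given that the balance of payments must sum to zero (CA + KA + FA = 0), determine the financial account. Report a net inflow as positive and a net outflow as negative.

-1046.0

Goods balance = 2545.6 - 1248.3 = 1297.3
Services balance = 1222.0 - 1324.9 = -102.9
Trade balance (goods + services) = 1297.3 + (-102.9) = 1194.4
Net primary income = 221.0 - 558.1 = -337.1
Net secondary income = 197.9
Current account = 1194.4 + (-337.1) + 197.9 = 1055.2
Financial account = -(1055.2 + (-9.2)) = -1046.0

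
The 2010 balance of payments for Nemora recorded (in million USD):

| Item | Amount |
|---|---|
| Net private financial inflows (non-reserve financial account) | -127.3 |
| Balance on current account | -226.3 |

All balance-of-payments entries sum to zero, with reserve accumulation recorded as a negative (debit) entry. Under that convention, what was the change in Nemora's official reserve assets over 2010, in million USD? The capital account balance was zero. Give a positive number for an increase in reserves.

Official reserve transactions balance = -((-226.3) + (-127.3)) = 353.6
An accumulation of reserves is recorded as a debit (negative entry), so the change in the stock of reserves is the negative of that balance.
Change in official reserves = -(353.6) = -353.6

-353.6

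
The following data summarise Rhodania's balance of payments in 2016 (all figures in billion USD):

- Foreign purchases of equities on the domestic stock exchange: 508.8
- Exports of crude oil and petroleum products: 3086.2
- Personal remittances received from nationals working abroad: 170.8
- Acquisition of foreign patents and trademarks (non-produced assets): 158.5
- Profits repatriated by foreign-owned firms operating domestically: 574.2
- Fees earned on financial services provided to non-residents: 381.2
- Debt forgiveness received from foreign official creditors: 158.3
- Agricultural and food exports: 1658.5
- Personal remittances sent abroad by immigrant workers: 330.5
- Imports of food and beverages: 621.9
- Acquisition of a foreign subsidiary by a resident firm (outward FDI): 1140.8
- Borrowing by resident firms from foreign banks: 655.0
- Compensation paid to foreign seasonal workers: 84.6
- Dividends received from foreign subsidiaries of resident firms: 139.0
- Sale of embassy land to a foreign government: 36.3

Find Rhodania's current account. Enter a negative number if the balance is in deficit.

3824.5

Goods: 3086.2 + 1658.5 - 621.9 = 4122.8
Services: 381.2
Primary income: 139.0 - 574.2 - 84.6 = -519.8
Secondary income: -330.5 + 170.8 = -159.7
Current account = 4122.8 + 381.2 + (-519.8) + (-159.7) = 3824.5
(Excluded from the current account — financial account: foreign purchases of equities on the domestic stock exchange 508.8, acquisition of a foreign subsidiary by a resident firm (outward FDI) 1140.8, borrowing by resident firms from foreign banks 655.0; capital account: acquisition of foreign patents and trademarks (non-produced assets) 158.5, debt forgiveness received from foreign official creditors 158.3, sale of embassy land to a foreign government 36.3.)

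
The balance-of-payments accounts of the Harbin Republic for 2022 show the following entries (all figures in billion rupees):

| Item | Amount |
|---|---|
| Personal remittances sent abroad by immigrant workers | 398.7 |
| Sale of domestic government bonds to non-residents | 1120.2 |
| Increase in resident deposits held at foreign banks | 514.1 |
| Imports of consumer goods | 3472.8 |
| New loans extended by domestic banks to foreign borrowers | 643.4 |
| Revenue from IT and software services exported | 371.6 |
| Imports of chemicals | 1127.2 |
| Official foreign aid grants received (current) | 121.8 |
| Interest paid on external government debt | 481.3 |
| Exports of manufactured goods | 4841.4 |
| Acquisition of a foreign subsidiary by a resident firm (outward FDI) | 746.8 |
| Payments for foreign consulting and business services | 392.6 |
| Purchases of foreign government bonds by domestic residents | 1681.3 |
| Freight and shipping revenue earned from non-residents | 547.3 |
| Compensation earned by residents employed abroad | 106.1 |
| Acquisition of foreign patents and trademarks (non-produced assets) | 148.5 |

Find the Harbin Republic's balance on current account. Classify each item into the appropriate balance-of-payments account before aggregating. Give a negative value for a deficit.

Goods: -3472.8 + 4841.4 - 1127.2 = 241.4
Services: -392.6 + 371.6 + 547.3 = 526.3
Primary income: -481.3 + 106.1 = -375.2
Secondary income: 121.8 - 398.7 = -276.9
Current account = 241.4 + 526.3 + (-375.2) + (-276.9) = 115.6
(Excluded from the current account — financial account: sale of domestic government bonds to non-residents 1120.2, increase in resident deposits held at foreign banks 514.1, new loans extended by domestic banks to foreign borrowers 643.4, acquisition of a foreign subsidiary by a resident firm (outward FDI) 746.8, purchases of foreign government bonds by domestic residents 1681.3; capital account: acquisition of foreign patents and trademarks (non-produced assets) 148.5.)

115.6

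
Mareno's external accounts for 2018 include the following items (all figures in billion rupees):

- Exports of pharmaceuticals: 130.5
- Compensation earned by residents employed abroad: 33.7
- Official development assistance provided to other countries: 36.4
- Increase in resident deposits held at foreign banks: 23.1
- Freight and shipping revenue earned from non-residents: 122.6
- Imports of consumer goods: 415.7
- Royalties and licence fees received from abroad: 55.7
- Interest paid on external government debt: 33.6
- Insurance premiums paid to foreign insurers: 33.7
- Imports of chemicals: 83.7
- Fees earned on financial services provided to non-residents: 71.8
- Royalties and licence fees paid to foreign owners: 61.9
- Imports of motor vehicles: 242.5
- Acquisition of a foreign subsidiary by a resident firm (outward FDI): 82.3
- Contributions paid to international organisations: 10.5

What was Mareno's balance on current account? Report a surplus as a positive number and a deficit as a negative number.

Goods: -83.7 + 130.5 - 242.5 - 415.7 = -611.4
Services: 122.6 - 33.7 - 61.9 + 71.8 + 55.7 = 154.5
Primary income: -33.6 + 33.7 = 0.1
Secondary income: -36.4 - 10.5 = -46.9
Current account = (-611.4) + 154.5 + 0.1 + (-46.9) = -503.7
(Excluded from the current account — financial account: increase in resident deposits held at foreign banks 23.1, acquisition of a foreign subsidiary by a resident firm (outward FDI) 82.3.)

-503.7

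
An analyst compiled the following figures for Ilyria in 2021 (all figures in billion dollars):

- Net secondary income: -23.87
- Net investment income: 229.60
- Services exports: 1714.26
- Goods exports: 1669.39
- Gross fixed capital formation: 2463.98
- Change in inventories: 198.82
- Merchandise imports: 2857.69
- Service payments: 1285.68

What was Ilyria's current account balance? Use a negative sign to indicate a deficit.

-553.99

Goods balance = 1669.39 - 2857.69 = -1188.30
Services balance = 1714.26 - 1285.68 = 428.58
Trade balance (goods + services) = -1188.30 + 428.58 = -759.72
Net primary income = 229.60
Net secondary income = -23.87
Current account = -759.72 + 229.60 + (-23.87) = -553.99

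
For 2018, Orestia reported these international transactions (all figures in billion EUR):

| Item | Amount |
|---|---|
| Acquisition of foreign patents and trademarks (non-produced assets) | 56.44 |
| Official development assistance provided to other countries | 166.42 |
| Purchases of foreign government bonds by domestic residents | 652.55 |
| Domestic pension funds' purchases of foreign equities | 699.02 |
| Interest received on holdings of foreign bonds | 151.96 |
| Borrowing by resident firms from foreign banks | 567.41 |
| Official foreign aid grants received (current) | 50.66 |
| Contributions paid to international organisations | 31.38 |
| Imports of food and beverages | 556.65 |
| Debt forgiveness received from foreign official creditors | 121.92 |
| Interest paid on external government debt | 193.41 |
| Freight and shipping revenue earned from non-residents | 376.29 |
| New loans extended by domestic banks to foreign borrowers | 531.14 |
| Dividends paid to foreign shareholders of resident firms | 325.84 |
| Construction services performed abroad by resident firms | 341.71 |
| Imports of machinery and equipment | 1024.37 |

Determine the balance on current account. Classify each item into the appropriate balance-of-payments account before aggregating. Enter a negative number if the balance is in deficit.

-1377.45

Goods: -1024.37 - 556.65 = -1581.02
Services: 341.71 + 376.29 = 718.00
Primary income: -193.41 + 151.96 - 325.84 = -367.29
Secondary income: 50.66 - 166.42 - 31.38 = -147.14
Current account = (-1581.02) + 718.00 + (-367.29) + (-147.14) = -1377.45
(Excluded from the current account — capital account: acquisition of foreign patents and trademarks (non-produced assets) 56.44, debt forgiveness received from foreign official creditors 121.92; financial account: purchases of foreign government bonds by domestic residents 652.55, domestic pension funds' purchases of foreign equities 699.02, borrowing by resident firms from foreign banks 567.41, new loans extended by domestic banks to foreign borrowers 531.14.)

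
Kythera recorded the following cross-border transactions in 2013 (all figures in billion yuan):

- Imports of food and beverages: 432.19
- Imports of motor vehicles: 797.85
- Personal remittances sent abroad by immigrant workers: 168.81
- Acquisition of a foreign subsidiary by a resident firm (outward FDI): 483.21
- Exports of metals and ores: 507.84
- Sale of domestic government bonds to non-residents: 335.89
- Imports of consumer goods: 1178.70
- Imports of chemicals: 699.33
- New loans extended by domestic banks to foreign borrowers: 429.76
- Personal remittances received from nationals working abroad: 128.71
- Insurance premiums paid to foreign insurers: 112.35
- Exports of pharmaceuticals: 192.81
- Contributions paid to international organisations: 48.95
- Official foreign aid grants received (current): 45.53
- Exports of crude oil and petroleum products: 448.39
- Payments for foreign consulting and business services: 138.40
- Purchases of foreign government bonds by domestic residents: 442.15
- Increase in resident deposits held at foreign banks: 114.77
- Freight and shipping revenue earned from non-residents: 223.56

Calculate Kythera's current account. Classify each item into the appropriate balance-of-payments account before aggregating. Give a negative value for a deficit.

Goods: -699.33 - 432.19 - 1178.70 + 507.84 + 192.81 - 797.85 + 448.39 = -1959.03
Services: -112.35 - 138.40 + 223.56 = -27.19
Secondary income: 45.53 - 48.95 + 128.71 - 168.81 = -43.52
Current account = (-1959.03) + (-27.19) + (-43.52) = -2029.74
(Excluded from the current account — financial account: acquisition of a foreign subsidiary by a resident firm (outward FDI) 483.21, sale of domestic government bonds to non-residents 335.89, new loans extended by domestic banks to foreign borrowers 429.76, purchases of foreign government bonds by domestic residents 442.15, increase in resident deposits held at foreign banks 114.77.)

-2029.74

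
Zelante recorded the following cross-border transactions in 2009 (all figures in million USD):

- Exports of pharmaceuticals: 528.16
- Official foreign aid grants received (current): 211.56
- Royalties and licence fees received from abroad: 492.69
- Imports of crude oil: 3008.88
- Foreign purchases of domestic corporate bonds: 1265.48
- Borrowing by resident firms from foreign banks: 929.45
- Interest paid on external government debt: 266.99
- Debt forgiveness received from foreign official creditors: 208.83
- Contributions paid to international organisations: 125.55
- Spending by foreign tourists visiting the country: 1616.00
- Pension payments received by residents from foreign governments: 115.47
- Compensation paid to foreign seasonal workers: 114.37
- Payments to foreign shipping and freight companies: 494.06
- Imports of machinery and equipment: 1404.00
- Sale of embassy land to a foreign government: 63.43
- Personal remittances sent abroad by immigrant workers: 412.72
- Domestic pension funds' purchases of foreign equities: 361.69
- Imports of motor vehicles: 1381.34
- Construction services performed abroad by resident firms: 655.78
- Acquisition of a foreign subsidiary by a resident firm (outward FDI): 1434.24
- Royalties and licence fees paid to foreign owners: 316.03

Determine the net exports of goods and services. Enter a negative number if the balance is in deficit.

-3311.68

Goods: -1404.00 - 3008.88 + 528.16 - 1381.34 = -5266.06
Services: -494.06 + 492.69 + 1616.00 - 316.03 + 655.78 = 1954.38
Trade balance = -5266.06 + 1954.38 = -3311.68
(Excluded from the trade balance — secondary income: official foreign aid grants received (current) 211.56, contributions paid to international organisations 125.55, pension payments received by residents from foreign governments 115.47, personal remittances sent abroad by immigrant workers 412.72; financial account: foreign purchases of domestic corporate bonds 1265.48, borrowing by resident firms from foreign banks 929.45, domestic pension funds' purchases of foreign equities 361.69, acquisition of a foreign subsidiary by a resident firm (outward FDI) 1434.24; primary income: interest paid on external government debt 266.99, compensation paid to foreign seasonal workers 114.37; capital account: debt forgiveness received from foreign official creditors 208.83, sale of embassy land to a foreign government 63.43.)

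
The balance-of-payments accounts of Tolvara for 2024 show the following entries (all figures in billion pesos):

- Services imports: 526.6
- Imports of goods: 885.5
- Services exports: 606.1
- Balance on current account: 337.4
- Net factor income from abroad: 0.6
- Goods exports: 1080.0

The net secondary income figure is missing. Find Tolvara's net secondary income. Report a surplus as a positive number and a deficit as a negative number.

Current account = goods balance + services balance + net primary income + net secondary income
Sum of the known components = 274.6
Net secondary income = CA - (known components) = 337.4 - 274.6 = 62.8

62.8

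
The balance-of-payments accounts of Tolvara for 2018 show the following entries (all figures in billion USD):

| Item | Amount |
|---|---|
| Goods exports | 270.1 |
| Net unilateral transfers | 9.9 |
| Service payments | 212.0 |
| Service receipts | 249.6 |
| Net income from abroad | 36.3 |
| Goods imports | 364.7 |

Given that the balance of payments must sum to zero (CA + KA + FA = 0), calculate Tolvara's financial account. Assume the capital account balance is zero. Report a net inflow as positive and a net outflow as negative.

Goods balance = 270.1 - 364.7 = -94.6
Services balance = 249.6 - 212.0 = 37.6
Trade balance (goods + services) = -94.6 + 37.6 = -57.0
Net primary income = 36.3
Net secondary income = 9.9
Current account = -57.0 + 36.3 + 9.9 = -10.8
Financial account = -(-10.8) = 10.8

10.8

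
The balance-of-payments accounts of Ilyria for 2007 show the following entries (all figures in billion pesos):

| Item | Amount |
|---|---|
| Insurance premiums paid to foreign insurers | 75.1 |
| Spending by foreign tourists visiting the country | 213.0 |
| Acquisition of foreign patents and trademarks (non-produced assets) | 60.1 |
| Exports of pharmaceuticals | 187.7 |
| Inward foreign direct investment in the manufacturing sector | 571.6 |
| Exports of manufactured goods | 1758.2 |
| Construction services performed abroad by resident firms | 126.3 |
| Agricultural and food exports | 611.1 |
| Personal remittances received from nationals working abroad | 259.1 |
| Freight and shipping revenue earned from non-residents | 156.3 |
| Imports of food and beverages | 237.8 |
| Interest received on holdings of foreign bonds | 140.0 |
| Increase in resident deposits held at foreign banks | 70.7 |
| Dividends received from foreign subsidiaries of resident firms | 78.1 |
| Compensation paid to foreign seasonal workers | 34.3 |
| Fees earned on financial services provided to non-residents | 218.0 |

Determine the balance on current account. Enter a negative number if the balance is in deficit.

Goods: 611.1 - 237.8 + 1758.2 + 187.7 = 2319.2
Services: 156.3 + 218.0 + 126.3 + 213.0 - 75.1 = 638.5
Primary income: 78.1 - 34.3 + 140.0 = 183.8
Secondary income: 259.1
Current account = 2319.2 + 638.5 + 183.8 + 259.1 = 3400.6
(Excluded from the current account — capital account: acquisition of foreign patents and trademarks (non-produced assets) 60.1; financial account: inward foreign direct investment in the manufacturing sector 571.6, increase in resident deposits held at foreign banks 70.7.)

3400.6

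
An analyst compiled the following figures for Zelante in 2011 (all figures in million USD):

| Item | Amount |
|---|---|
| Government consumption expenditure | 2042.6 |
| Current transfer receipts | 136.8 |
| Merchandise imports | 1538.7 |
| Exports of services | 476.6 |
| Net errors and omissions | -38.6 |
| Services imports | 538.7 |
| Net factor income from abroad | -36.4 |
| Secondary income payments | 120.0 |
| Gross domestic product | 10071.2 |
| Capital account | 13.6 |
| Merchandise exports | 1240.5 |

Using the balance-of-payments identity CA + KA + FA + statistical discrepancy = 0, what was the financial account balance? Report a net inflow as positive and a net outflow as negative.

404.9

Goods balance = 1240.5 - 1538.7 = -298.2
Services balance = 476.6 - 538.7 = -62.1
Trade balance (goods + services) = -298.2 + (-62.1) = -360.3
Net primary income = -36.4
Net secondary income = 136.8 - 120.0 = 16.8
Current account = -360.3 + (-36.4) + 16.8 = -379.9
Financial account = -(-379.9 + 13.6 + (-38.6)) = 404.9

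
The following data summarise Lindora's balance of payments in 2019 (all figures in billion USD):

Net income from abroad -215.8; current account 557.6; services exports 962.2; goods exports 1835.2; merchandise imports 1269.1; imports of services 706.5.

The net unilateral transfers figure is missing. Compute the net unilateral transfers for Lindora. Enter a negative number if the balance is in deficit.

-48.4

Current account = goods balance + services balance + net primary income + net secondary income
Sum of the known components = 606.0
Net unilateral transfers = CA - (known components) = 557.6 - 606.0 = -48.4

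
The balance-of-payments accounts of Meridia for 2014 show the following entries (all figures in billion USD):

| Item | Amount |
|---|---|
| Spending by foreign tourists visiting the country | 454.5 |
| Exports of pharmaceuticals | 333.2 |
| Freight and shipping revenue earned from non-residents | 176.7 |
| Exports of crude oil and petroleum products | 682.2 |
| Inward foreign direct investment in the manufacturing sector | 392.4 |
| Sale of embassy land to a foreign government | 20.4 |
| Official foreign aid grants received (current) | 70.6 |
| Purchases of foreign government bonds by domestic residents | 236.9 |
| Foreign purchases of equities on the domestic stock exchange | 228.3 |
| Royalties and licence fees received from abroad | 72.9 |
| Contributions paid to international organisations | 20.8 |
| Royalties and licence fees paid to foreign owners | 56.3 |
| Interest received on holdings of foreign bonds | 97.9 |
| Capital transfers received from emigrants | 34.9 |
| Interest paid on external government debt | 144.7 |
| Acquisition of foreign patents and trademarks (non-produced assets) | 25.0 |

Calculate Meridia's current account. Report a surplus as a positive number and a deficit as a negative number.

1666.2

Goods: 333.2 + 682.2 = 1015.4
Services: -56.3 + 176.7 + 454.5 + 72.9 = 647.8
Primary income: 97.9 - 144.7 = -46.8
Secondary income: 70.6 - 20.8 = 49.8
Current account = 1015.4 + 647.8 + (-46.8) + 49.8 = 1666.2
(Excluded from the current account — financial account: inward foreign direct investment in the manufacturing sector 392.4, purchases of foreign government bonds by domestic residents 236.9, foreign purchases of equities on the domestic stock exchange 228.3; capital account: sale of embassy land to a foreign government 20.4, capital transfers received from emigrants 34.9, acquisition of foreign patents and trademarks (non-produced assets) 25.0.)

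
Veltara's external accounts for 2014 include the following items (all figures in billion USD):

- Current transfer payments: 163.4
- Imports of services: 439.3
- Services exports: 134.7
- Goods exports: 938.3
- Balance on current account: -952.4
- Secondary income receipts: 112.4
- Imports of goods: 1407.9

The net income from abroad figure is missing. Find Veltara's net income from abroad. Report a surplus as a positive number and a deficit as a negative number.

-127.2

Current account = goods balance + services balance + net primary income + net secondary income
Sum of the known components = -825.2
Net income from abroad = CA - (known components) = -952.4 - (-825.2) = -127.2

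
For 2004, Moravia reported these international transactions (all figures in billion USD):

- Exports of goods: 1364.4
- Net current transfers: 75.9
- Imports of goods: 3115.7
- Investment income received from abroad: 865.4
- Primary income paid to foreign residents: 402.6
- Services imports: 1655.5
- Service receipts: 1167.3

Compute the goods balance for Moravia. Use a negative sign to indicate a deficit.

-1751.3

Goods balance = 1364.4 - 3115.7 = -1751.3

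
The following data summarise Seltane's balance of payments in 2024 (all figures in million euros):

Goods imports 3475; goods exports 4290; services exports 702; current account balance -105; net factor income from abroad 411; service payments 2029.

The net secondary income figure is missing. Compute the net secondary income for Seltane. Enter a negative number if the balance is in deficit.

-4

Current account = goods balance + services balance + net primary income + net secondary income
Sum of the known components = -101
Net secondary income = CA - (known components) = -105 - (-101) = -4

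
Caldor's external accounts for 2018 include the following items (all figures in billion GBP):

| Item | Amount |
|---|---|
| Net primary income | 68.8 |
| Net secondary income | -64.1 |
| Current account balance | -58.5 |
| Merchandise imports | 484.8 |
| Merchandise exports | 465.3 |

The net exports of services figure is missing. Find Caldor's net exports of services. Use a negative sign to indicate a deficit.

Current account = goods balance + services balance + net primary income + net secondary income
Sum of the known components = -14.8
Net exports of services = CA - (known components) = -58.5 - (-14.8) = -43.7

-43.7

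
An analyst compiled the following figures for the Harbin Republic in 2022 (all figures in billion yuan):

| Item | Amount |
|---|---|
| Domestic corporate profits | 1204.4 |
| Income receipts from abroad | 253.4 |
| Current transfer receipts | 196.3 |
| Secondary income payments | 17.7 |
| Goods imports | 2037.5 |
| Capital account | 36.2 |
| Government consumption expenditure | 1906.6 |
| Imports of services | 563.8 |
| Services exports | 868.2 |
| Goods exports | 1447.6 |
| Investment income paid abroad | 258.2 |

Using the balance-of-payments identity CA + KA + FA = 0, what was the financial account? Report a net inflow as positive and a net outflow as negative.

Goods balance = 1447.6 - 2037.5 = -589.9
Services balance = 868.2 - 563.8 = 304.4
Trade balance (goods + services) = -589.9 + 304.4 = -285.5
Net primary income = 253.4 - 258.2 = -4.8
Net secondary income = 196.3 - 17.7 = 178.6
Current account = -285.5 + (-4.8) + 178.6 = -111.7
Financial account = -(-111.7 + 36.2) = 75.5

75.5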